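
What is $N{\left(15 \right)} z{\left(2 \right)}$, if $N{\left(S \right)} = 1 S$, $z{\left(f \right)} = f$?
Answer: $30$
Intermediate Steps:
$N{\left(S \right)} = S$
$N{\left(15 \right)} z{\left(2 \right)} = 15 \cdot 2 = 30$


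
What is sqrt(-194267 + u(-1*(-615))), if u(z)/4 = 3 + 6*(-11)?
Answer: 13*I*sqrt(1151) ≈ 441.04*I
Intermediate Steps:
u(z) = -252 (u(z) = 4*(3 + 6*(-11)) = 4*(3 - 66) = 4*(-63) = -252)
sqrt(-194267 + u(-1*(-615))) = sqrt(-194267 - 252) = sqrt(-194519) = 13*I*sqrt(1151)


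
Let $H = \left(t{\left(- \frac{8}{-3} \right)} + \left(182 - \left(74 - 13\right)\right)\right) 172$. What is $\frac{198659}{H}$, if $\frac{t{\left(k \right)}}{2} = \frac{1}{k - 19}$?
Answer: $\frac{9734291}{1018756} \approx 9.5551$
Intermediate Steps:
$t{\left(k \right)} = \frac{2}{-19 + k}$ ($t{\left(k \right)} = \frac{2}{k - 19} = \frac{2}{-19 + k}$)
$H = \frac{1018756}{49}$ ($H = \left(\frac{2}{-19 - \frac{8}{-3}} + \left(182 - \left(74 - 13\right)\right)\right) 172 = \left(\frac{2}{-19 - - \frac{8}{3}} + \left(182 - \left(74 - 13\right)\right)\right) 172 = \left(\frac{2}{-19 + \frac{8}{3}} + \left(182 - 61\right)\right) 172 = \left(\frac{2}{- \frac{49}{3}} + \left(182 - 61\right)\right) 172 = \left(2 \left(- \frac{3}{49}\right) + 121\right) 172 = \left(- \frac{6}{49} + 121\right) 172 = \frac{5923}{49} \cdot 172 = \frac{1018756}{49} \approx 20791.0$)
$\frac{198659}{H} = \frac{198659}{\frac{1018756}{49}} = 198659 \cdot \frac{49}{1018756} = \frac{9734291}{1018756}$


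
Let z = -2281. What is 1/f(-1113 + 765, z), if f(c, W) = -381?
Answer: -1/381 ≈ -0.0026247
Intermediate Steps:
1/f(-1113 + 765, z) = 1/(-381) = -1/381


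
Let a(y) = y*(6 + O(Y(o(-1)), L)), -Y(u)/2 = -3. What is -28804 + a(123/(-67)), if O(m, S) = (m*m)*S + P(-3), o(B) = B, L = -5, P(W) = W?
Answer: -1908097/67 ≈ -28479.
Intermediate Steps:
Y(u) = 6 (Y(u) = -2*(-3) = 6)
O(m, S) = -3 + S*m**2 (O(m, S) = (m*m)*S - 3 = m**2*S - 3 = S*m**2 - 3 = -3 + S*m**2)
a(y) = -177*y (a(y) = y*(6 + (-3 - 5*6**2)) = y*(6 + (-3 - 5*36)) = y*(6 + (-3 - 180)) = y*(6 - 183) = y*(-177) = -177*y)
-28804 + a(123/(-67)) = -28804 - 21771/(-67) = -28804 - 21771*(-1)/67 = -28804 - 177*(-123/67) = -28804 + 21771/67 = -1908097/67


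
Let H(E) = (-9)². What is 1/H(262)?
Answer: 1/81 ≈ 0.012346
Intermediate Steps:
H(E) = 81
1/H(262) = 1/81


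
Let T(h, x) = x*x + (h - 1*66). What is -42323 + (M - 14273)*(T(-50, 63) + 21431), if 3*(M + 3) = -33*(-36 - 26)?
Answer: -343753019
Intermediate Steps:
T(h, x) = -66 + h + x² (T(h, x) = x² + (h - 66) = x² + (-66 + h) = -66 + h + x²)
M = 679 (M = -3 + (-33*(-36 - 26))/3 = -3 + (-33*(-62))/3 = -3 + (⅓)*2046 = -3 + 682 = 679)
-42323 + (M - 14273)*(T(-50, 63) + 21431) = -42323 + (679 - 14273)*((-66 - 50 + 63²) + 21431) = -42323 - 13594*((-66 - 50 + 3969) + 21431) = -42323 - 13594*(3853 + 21431) = -42323 - 13594*25284 = -42323 - 343710696 = -343753019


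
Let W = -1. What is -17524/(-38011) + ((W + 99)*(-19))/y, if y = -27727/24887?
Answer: 251700027926/150561571 ≈ 1671.7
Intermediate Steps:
y = -27727/24887 (y = -27727*1/24887 = -27727/24887 ≈ -1.1141)
-17524/(-38011) + ((W + 99)*(-19))/y = -17524/(-38011) + ((-1 + 99)*(-19))/(-27727/24887) = -17524*(-1/38011) + (98*(-19))*(-24887/27727) = 17524/38011 - 1862*(-24887/27727) = 17524/38011 + 6619942/3961 = 251700027926/150561571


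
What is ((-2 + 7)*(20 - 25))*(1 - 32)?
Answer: 775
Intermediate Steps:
((-2 + 7)*(20 - 25))*(1 - 32) = (5*(-5))*(-31) = -25*(-31) = 775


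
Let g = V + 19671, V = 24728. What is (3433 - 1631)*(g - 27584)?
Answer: 30300630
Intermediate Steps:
g = 44399 (g = 24728 + 19671 = 44399)
(3433 - 1631)*(g - 27584) = (3433 - 1631)*(44399 - 27584) = 1802*16815 = 30300630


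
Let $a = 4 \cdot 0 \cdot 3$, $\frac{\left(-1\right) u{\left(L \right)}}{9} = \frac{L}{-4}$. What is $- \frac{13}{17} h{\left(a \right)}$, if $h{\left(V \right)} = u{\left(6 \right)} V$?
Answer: $0$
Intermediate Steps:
$u{\left(L \right)} = \frac{9 L}{4}$ ($u{\left(L \right)} = - 9 \frac{L}{-4} = - 9 L \left(- \frac{1}{4}\right) = - 9 \left(- \frac{L}{4}\right) = \frac{9 L}{4}$)
$a = 0$ ($a = 0 \cdot 3 = 0$)
$h{\left(V \right)} = \frac{27 V}{2}$ ($h{\left(V \right)} = \frac{9}{4} \cdot 6 V = \frac{27 V}{2}$)
$- \frac{13}{17} h{\left(a \right)} = - \frac{13}{17} \cdot \frac{27}{2} \cdot 0 = \left(-13\right) \frac{1}{17} \cdot 0 = \left(- \frac{13}{17}\right) 0 = 0$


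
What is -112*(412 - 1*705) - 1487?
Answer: 31329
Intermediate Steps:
-112*(412 - 1*705) - 1487 = -112*(412 - 705) - 1487 = -112*(-293) - 1487 = 32816 - 1487 = 31329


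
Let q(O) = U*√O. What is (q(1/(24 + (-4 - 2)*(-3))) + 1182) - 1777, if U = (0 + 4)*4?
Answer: -595 + 8*√42/21 ≈ -592.53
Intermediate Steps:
U = 16 (U = 4*4 = 16)
q(O) = 16*√O
(q(1/(24 + (-4 - 2)*(-3))) + 1182) - 1777 = (16*√(1/(24 + (-4 - 2)*(-3))) + 1182) - 1777 = (16*√(1/(24 - 6*(-3))) + 1182) - 1777 = (16*√(1/(24 + 18)) + 1182) - 1777 = (16*√(1/42) + 1182) - 1777 = (16*(√42/42) + 1182) - 1777 = (8*√42/21 + 1182) - 1777 = (1182 + 8*√42/21) - 1777 = -595 + 8*√42/21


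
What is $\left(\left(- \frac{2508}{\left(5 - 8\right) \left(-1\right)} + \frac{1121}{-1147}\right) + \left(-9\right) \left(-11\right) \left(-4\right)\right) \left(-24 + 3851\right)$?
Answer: $- \frac{5412239075}{1147} \approx -4.7186 \cdot 10^{6}$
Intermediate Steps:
$\left(\left(- \frac{2508}{\left(5 - 8\right) \left(-1\right)} + \frac{1121}{-1147}\right) + \left(-9\right) \left(-11\right) \left(-4\right)\right) \left(-24 + 3851\right) = \left(\left(- \frac{2508}{\left(-3\right) \left(-1\right)} + 1121 \left(- \frac{1}{1147}\right)\right) + 99 \left(-4\right)\right) 3827 = \left(\left(- \frac{2508}{3} - \frac{1121}{1147}\right) - 396\right) 3827 = \left(\left(\left(-2508\right) \frac{1}{3} - \frac{1121}{1147}\right) - 396\right) 3827 = \left(\left(-836 - \frac{1121}{1147}\right) - 396\right) 3827 = \left(- \frac{960013}{1147} - 396\right) 3827 = \left(- \frac{1414225}{1147}\right) 3827 = - \frac{5412239075}{1147}$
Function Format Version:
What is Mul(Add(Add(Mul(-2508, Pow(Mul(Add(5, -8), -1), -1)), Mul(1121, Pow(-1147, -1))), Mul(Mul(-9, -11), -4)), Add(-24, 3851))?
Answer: Rational(-5412239075, 1147) ≈ -4.7186e+6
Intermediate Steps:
Mul(Add(Add(Mul(-2508, Pow(Mul(Add(5, -8), -1), -1)), Mul(1121, Pow(-1147, -1))), Mul(Mul(-9, -11), -4)), Add(-24, 3851)) = Mul(Add(Add(Mul(-2508, Pow(Mul(-3, -1), -1)), Mul(1121, Rational(-1, 1147))), Mul(99, -4)), 3827) = Mul(Add(Add(Mul(-2508, Pow(3, -1)), Rational(-1121, 1147)), -396), 3827) = Mul(Add(Add(Mul(-2508, Rational(1, 3)), Rational(-1121, 1147)), -396), 3827) = Mul(Add(Add(-836, Rational(-1121, 1147)), -396), 3827) = Mul(Add(Rational(-960013, 1147), -396), 3827) = Mul(Rational(-1414225, 1147), 3827) = Rational(-5412239075, 1147)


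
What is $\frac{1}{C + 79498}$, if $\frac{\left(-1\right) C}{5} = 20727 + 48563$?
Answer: $- \frac{1}{266952} \approx -3.746 \cdot 10^{-6}$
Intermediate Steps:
$C = -346450$ ($C = - 5 \left(20727 + 48563\right) = \left(-5\right) 69290 = -346450$)
$\frac{1}{C + 79498} = \frac{1}{-346450 + 79498} = \frac{1}{-266952} = - \frac{1}{266952}$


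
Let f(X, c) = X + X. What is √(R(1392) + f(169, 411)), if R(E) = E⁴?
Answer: √3754541777234 ≈ 1.9377e+6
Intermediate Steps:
f(X, c) = 2*X
√(R(1392) + f(169, 411)) = √(1392⁴ + 2*169) = √(3754541776896 + 338) = √3754541777234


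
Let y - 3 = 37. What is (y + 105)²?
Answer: 21025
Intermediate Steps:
y = 40 (y = 3 + 37 = 40)
(y + 105)² = (40 + 105)² = 145² = 21025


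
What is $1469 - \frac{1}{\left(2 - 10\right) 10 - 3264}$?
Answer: $\frac{4912337}{3344} \approx 1469.0$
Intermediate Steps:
$1469 - \frac{1}{\left(2 - 10\right) 10 - 3264} = 1469 - \frac{1}{\left(-8\right) 10 - 3264} = 1469 - \frac{1}{-80 - 3264} = 1469 - \frac{1}{-3344} = 1469 - - \frac{1}{3344} = 1469 + \frac{1}{3344} = \frac{4912337}{3344}$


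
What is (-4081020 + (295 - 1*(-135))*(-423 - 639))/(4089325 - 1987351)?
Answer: -108040/50047 ≈ -2.1588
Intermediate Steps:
(-4081020 + (295 - 1*(-135))*(-423 - 639))/(4089325 - 1987351) = (-4081020 + (295 + 135)*(-1062))/2101974 = (-4081020 + 430*(-1062))*(1/2101974) = (-4081020 - 456660)*(1/2101974) = -4537680*1/2101974 = -108040/50047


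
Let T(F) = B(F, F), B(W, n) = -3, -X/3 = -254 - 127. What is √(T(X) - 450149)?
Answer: 2*I*√112538 ≈ 670.93*I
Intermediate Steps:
X = 1143 (X = -3*(-254 - 127) = -3*(-381) = 1143)
T(F) = -3
√(T(X) - 450149) = √(-3 - 450149) = √(-450152) = 2*I*√112538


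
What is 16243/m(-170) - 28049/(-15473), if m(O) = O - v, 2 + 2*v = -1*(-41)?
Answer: -492025307/5864267 ≈ -83.902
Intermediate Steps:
v = 39/2 (v = -1 + (-1*(-41))/2 = -1 + (½)*41 = -1 + 41/2 = 39/2 ≈ 19.500)
m(O) = -39/2 + O (m(O) = O - 1*39/2 = O - 39/2 = -39/2 + O)
16243/m(-170) - 28049/(-15473) = 16243/(-39/2 - 170) - 28049/(-15473) = 16243/(-379/2) - 28049*(-1/15473) = 16243*(-2/379) + 28049/15473 = -32486/379 + 28049/15473 = -492025307/5864267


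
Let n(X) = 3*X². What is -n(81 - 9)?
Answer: -15552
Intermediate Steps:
-n(81 - 9) = -3*(81 - 9)² = -3*72² = -3*5184 = -1*15552 = -15552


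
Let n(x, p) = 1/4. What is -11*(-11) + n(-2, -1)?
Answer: 485/4 ≈ 121.25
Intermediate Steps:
n(x, p) = ¼
-11*(-11) + n(-2, -1) = -11*(-11) + ¼ = 121 + ¼ = 485/4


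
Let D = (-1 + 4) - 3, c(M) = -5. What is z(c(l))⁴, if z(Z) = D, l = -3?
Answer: 0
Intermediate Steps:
D = 0 (D = 3 - 3 = 0)
z(Z) = 0
z(c(l))⁴ = 0⁴ = 0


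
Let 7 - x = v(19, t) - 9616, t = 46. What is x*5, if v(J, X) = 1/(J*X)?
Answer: 42052505/874 ≈ 48115.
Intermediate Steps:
v(J, X) = 1/(J*X)
x = 8410501/874 (x = 7 - (1/(19*46) - 9616) = 7 - ((1/19)*(1/46) - 9616) = 7 - (1/874 - 9616) = 7 - 1*(-8404383/874) = 7 + 8404383/874 = 8410501/874 ≈ 9623.0)
x*5 = (8410501/874)*5 = 42052505/874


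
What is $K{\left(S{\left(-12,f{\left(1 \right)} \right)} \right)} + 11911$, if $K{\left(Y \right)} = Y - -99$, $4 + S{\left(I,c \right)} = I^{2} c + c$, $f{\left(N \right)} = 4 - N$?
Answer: $12441$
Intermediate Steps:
$S{\left(I,c \right)} = -4 + c + c I^{2}$ ($S{\left(I,c \right)} = -4 + \left(I^{2} c + c\right) = -4 + \left(c I^{2} + c\right) = -4 + \left(c + c I^{2}\right) = -4 + c + c I^{2}$)
$K{\left(Y \right)} = 99 + Y$ ($K{\left(Y \right)} = Y + 99 = 99 + Y$)
$K{\left(S{\left(-12,f{\left(1 \right)} \right)} \right)} + 11911 = \left(99 + \left(-4 + \left(4 - 1\right) + \left(4 - 1\right) \left(-12\right)^{2}\right)\right) + 11911 = \left(99 + \left(-4 + \left(4 - 1\right) + \left(4 - 1\right) 144\right)\right) + 11911 = \left(99 + \left(-4 + 3 + 3 \cdot 144\right)\right) + 11911 = \left(99 + \left(-4 + 3 + 432\right)\right) + 11911 = \left(99 + 431\right) + 11911 = 530 + 11911 = 12441$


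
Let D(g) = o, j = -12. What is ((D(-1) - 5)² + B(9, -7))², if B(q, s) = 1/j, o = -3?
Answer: 588289/144 ≈ 4085.3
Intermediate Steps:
D(g) = -3
B(q, s) = -1/12 (B(q, s) = 1/(-12) = -1/12)
((D(-1) - 5)² + B(9, -7))² = ((-3 - 5)² - 1/12)² = ((-8)² - 1/12)² = (64 - 1/12)² = (767/12)² = 588289/144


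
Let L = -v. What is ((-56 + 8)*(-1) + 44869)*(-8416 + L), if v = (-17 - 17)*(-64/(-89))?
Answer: -33546171616/89 ≈ -3.7692e+8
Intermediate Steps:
v = -2176/89 (v = -(-2176)*(-1)/89 = -34*64/89 = -2176/89 ≈ -24.449)
L = 2176/89 (L = -1*(-2176/89) = 2176/89 ≈ 24.449)
((-56 + 8)*(-1) + 44869)*(-8416 + L) = ((-56 + 8)*(-1) + 44869)*(-8416 + 2176/89) = (-48*(-1) + 44869)*(-746848/89) = (48 + 44869)*(-746848/89) = 44917*(-746848/89) = -33546171616/89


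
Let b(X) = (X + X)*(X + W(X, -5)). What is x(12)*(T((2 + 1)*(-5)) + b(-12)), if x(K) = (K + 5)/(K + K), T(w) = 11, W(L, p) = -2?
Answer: 5899/24 ≈ 245.79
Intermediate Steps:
b(X) = 2*X*(-2 + X) (b(X) = (X + X)*(X - 2) = (2*X)*(-2 + X) = 2*X*(-2 + X))
x(K) = (5 + K)/(2*K) (x(K) = (5 + K)/((2*K)) = (5 + K)*(1/(2*K)) = (5 + K)/(2*K))
x(12)*(T((2 + 1)*(-5)) + b(-12)) = ((½)*(5 + 12)/12)*(11 + 2*(-12)*(-2 - 12)) = ((½)*(1/12)*17)*(11 + 2*(-12)*(-14)) = 17*(11 + 336)/24 = (17/24)*347 = 5899/24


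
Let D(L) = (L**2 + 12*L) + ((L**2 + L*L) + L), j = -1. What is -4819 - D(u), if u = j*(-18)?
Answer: -6025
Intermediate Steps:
u = 18 (u = -1*(-18) = 18)
D(L) = 3*L**2 + 13*L (D(L) = (L**2 + 12*L) + ((L**2 + L**2) + L) = (L**2 + 12*L) + (2*L**2 + L) = (L**2 + 12*L) + (L + 2*L**2) = 3*L**2 + 13*L)
-4819 - D(u) = -4819 - 18*(13 + 3*18) = -4819 - 18*(13 + 54) = -4819 - 18*67 = -4819 - 1*1206 = -4819 - 1206 = -6025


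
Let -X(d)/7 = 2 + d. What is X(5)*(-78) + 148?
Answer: 3970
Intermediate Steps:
X(d) = -14 - 7*d (X(d) = -7*(2 + d) = -14 - 7*d)
X(5)*(-78) + 148 = (-14 - 7*5)*(-78) + 148 = (-14 - 35)*(-78) + 148 = -49*(-78) + 148 = 3822 + 148 = 3970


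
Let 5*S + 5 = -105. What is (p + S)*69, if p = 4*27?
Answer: 5934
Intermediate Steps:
S = -22 (S = -1 + (⅕)*(-105) = -1 - 21 = -22)
p = 108
(p + S)*69 = (108 - 22)*69 = 86*69 = 5934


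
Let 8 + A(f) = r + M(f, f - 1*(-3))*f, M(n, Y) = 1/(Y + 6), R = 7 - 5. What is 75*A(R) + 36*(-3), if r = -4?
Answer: -10938/11 ≈ -994.36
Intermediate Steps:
R = 2
M(n, Y) = 1/(6 + Y)
A(f) = -12 + f/(9 + f) (A(f) = -8 + (-4 + f/(6 + (f - 1*(-3)))) = -8 + (-4 + f/(6 + (f + 3))) = -8 + (-4 + f/(6 + (3 + f))) = -8 + (-4 + f/(9 + f)) = -12 + f/(9 + f))
75*A(R) + 36*(-3) = 75*((-108 - 11*2)/(9 + 2)) + 36*(-3) = 75*((-108 - 22)/11) - 108 = 75*((1/11)*(-130)) - 108 = 75*(-130/11) - 108 = -9750/11 - 108 = -10938/11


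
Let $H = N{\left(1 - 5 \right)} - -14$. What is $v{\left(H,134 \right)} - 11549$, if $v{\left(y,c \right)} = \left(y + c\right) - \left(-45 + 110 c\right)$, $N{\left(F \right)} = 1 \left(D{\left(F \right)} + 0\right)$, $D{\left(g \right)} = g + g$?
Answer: $-26104$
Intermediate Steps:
$D{\left(g \right)} = 2 g$
$N{\left(F \right)} = 2 F$ ($N{\left(F \right)} = 1 \left(2 F + 0\right) = 1 \cdot 2 F = 2 F$)
$H = 6$ ($H = 2 \left(1 - 5\right) - -14 = 2 \left(1 - 5\right) + 14 = 2 \left(-4\right) + 14 = -8 + 14 = 6$)
$v{\left(y,c \right)} = 45 + y - 109 c$ ($v{\left(y,c \right)} = \left(c + y\right) - \left(-45 + 110 c\right) = 45 + y - 109 c$)
$v{\left(H,134 \right)} - 11549 = \left(45 + 6 - 14606\right) - 11549 = -14555 - 11549 = -26104$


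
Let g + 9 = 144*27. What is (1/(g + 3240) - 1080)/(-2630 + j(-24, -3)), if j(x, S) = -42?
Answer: 7688519/19021968 ≈ 0.40419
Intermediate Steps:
g = 3879 (g = -9 + 144*27 = -9 + 3888 = 3879)
(1/(g + 3240) - 1080)/(-2630 + j(-24, -3)) = (1/(3879 + 3240) - 1080)/(-2630 - 42) = (1/7119 - 1080)/(-2672) = (1/7119 - 1080)*(-1/2672) = -7688519/7119*(-1/2672) = 7688519/19021968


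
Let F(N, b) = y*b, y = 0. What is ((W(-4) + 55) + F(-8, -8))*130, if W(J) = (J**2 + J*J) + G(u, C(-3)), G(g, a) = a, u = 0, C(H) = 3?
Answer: 11700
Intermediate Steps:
W(J) = 3 + 2*J**2 (W(J) = (J**2 + J*J) + 3 = (J**2 + J**2) + 3 = 2*J**2 + 3 = 3 + 2*J**2)
F(N, b) = 0 (F(N, b) = 0*b = 0)
((W(-4) + 55) + F(-8, -8))*130 = (((3 + 2*(-4)**2) + 55) + 0)*130 = (((3 + 2*16) + 55) + 0)*130 = (((3 + 32) + 55) + 0)*130 = ((35 + 55) + 0)*130 = (90 + 0)*130 = 90*130 = 11700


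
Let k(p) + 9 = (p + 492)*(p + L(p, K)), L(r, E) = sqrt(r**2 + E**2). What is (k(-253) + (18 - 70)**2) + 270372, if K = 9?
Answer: 212600 + 239*sqrt(64090) ≈ 2.7311e+5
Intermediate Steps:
L(r, E) = sqrt(E**2 + r**2)
k(p) = -9 + (492 + p)*(p + sqrt(81 + p**2)) (k(p) = -9 + (p + 492)*(p + sqrt(9**2 + p**2)) = -9 + (492 + p)*(p + sqrt(81 + p**2)))
(k(-253) + (18 - 70)**2) + 270372 = ((-9 + (-253)**2 + 492*(-253) + 492*sqrt(81 + (-253)**2) - 253*sqrt(81 + (-253)**2)) + (18 - 70)**2) + 270372 = ((-9 + 64009 - 124476 + 492*sqrt(81 + 64009) - 253*sqrt(81 + 64009)) + (-52)**2) + 270372 = ((-9 + 64009 - 124476 + 492*sqrt(64090) - 253*sqrt(64090)) + 2704) + 270372 = ((-60476 + 239*sqrt(64090)) + 2704) + 270372 = (-57772 + 239*sqrt(64090)) + 270372 = 212600 + 239*sqrt(64090)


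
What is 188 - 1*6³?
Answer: -28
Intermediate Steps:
188 - 1*6³ = 188 - 1*216 = 188 - 216 = -28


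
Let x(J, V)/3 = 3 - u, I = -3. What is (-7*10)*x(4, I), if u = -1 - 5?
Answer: -1890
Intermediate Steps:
u = -6
x(J, V) = 27 (x(J, V) = 3*(3 - 1*(-6)) = 3*(3 + 6) = 3*9 = 27)
(-7*10)*x(4, I) = -7*10*27 = -70*27 = -1890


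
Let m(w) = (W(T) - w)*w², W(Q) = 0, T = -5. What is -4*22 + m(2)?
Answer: -96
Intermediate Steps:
m(w) = -w³ (m(w) = (0 - w)*w² = (-w)*w² = -w³)
-4*22 + m(2) = -4*22 - 1*2³ = -88 - 1*8 = -88 - 8 = -96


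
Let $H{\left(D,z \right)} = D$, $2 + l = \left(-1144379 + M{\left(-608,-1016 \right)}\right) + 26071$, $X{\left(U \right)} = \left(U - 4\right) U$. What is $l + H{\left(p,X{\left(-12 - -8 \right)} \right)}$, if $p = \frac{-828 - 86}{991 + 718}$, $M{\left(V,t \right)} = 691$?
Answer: $- \frac{1910011785}{1709} \approx -1.1176 \cdot 10^{6}$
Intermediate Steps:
$X{\left(U \right)} = U \left(-4 + U\right)$ ($X{\left(U \right)} = \left(-4 + U\right) U = U \left(-4 + U\right)$)
$p = - \frac{914}{1709} \approx -0.53482$
$l = -1117619$ ($l = -2 + \left(\left(-1144379 + 691\right) + 26071\right) = -2 + \left(-1143688 + 26071\right) = -2 - 1117617 = -1117619$)
$l + H{\left(p,X{\left(-12 - -8 \right)} \right)} = -1117619 - \frac{914}{1709} = - \frac{1910011785}{1709}$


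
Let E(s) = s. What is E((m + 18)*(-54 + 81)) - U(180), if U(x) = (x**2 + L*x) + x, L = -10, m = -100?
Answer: -32994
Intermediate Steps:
U(x) = x**2 - 9*x (U(x) = (x**2 - 10*x) + x = x**2 - 9*x)
E((m + 18)*(-54 + 81)) - U(180) = (-100 + 18)*(-54 + 81) - 180*(-9 + 180) = -82*27 - 180*171 = -2214 - 1*30780 = -2214 - 30780 = -32994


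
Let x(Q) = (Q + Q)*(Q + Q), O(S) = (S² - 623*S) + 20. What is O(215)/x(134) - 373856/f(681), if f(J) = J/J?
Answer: -6712980261/17956 ≈ -3.7386e+5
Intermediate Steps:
O(S) = 20 + S² - 623*S
f(J) = 1
x(Q) = 4*Q² (x(Q) = (2*Q)*(2*Q) = 4*Q²)
O(215)/x(134) - 373856/f(681) = (20 + 215² - 623*215)/((4*134²)) - 373856/1 = (20 + 46225 - 133945)/((4*17956)) - 373856*1 = -87700/71824 - 373856 = -87700*1/71824 - 373856 = -21925/17956 - 373856 = -6712980261/17956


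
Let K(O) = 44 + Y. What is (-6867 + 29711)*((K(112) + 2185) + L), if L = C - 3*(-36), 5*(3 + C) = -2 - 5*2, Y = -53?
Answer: 260261692/5 ≈ 5.2052e+7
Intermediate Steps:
K(O) = -9 (K(O) = 44 - 53 = -9)
C = -27/5 (C = -3 + (-2 - 5*2)/5 = -3 + (-2 - 10)/5 = -3 + (1/5)*(-12) = -3 - 12/5 = -27/5 ≈ -5.4000)
L = 513/5 (L = -27/5 - 3*(-36) = -27/5 + 108 = 513/5 ≈ 102.60)
(-6867 + 29711)*((K(112) + 2185) + L) = (-6867 + 29711)*((-9 + 2185) + 513/5) = 22844*(2176 + 513/5) = 22844*(11393/5) = 260261692/5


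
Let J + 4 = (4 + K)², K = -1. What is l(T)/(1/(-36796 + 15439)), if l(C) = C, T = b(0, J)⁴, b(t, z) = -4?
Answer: -5467392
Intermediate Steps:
J = 5 (J = -4 + (4 - 1)² = -4 + 3² = -4 + 9 = 5)
T = 256 (T = (-4)⁴ = 256)
l(T)/(1/(-36796 + 15439)) = 256/(1/(-36796 + 15439)) = 256/(1/(-21357)) = 256/(-1/21357) = 256*(-21357) = -5467392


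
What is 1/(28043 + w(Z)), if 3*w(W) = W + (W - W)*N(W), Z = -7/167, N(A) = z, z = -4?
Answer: 501/14049536 ≈ 3.5660e-5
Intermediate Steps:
N(A) = -4
Z = -7/167 (Z = -7*1/167 = -7/167 ≈ -0.041916)
w(W) = W/3 (w(W) = (W + (W - W)*(-4))/3 = (W + 0*(-4))/3 = (W + 0)/3 = W/3)
1/(28043 + w(Z)) = 1/(28043 + (⅓)*(-7/167)) = 1/(28043 - 7/501) = 1/(14049536/501) = 501/14049536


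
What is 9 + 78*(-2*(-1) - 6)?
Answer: -303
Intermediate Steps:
9 + 78*(-2*(-1) - 6) = 9 + 78*(2 - 6) = 9 + 78*(-4) = 9 - 312 = -303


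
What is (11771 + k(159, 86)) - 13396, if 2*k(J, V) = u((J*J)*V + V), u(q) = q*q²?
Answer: 5139248751422543879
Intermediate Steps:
u(q) = q³
k(J, V) = (V + V*J²)³/2 (k(J, V) = ((J*J)*V + V)³/2 = (J²*V + V)³/2 = (V*J² + V)³/2 = (V + V*J²)³/2)
(11771 + k(159, 86)) - 13396 = (11771 + (½)*86³*(1 + 159²)³) - 13396 = (11771 + (½)*636056*(1 + 25281)³) - 13396 = (11771 + (½)*636056*25282³) - 13396 = (11771 + (½)*636056*16159736725768) - 13396 = (11771 + 5139248751422545504) - 13396 = 5139248751422557275 - 13396 = 5139248751422543879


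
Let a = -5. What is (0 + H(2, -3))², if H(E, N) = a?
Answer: 25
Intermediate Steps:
H(E, N) = -5
(0 + H(2, -3))² = (0 - 5)² = (-5)² = 25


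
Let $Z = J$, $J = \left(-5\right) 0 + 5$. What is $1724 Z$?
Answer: $8620$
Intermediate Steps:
$J = 5$ ($J = 0 + 5 = 5$)
$Z = 5$
$1724 Z = 1724 \cdot 5 = 8620$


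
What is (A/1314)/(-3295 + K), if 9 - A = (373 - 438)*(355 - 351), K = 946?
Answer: -269/3086586 ≈ -8.7151e-5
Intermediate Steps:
A = 269 (A = 9 - (373 - 438)*(355 - 351) = 9 - (-65)*4 = 9 - 1*(-260) = 9 + 260 = 269)
(A/1314)/(-3295 + K) = (269/1314)/(-3295 + 946) = (269*(1/1314))/(-2349) = -1/2349*269/1314 = -269/3086586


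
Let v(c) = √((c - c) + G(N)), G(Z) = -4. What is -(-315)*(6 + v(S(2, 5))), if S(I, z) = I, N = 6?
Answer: 1890 + 630*I ≈ 1890.0 + 630.0*I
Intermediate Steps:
v(c) = 2*I (v(c) = √((c - c) - 4) = √(0 - 4) = √(-4) = 2*I)
-(-315)*(6 + v(S(2, 5))) = -(-315)*(6 + 2*I) = -105*(-18 - 6*I) = 1890 + 630*I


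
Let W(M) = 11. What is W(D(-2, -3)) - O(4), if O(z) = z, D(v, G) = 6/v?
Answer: 7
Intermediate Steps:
W(D(-2, -3)) - O(4) = 11 - 1*4 = 11 - 4 = 7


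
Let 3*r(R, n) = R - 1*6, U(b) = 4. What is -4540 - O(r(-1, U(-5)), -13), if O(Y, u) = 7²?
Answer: -4589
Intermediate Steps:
r(R, n) = -2 + R/3 (r(R, n) = (R - 1*6)/3 = (R - 6)/3 = (-6 + R)/3 = -2 + R/3)
O(Y, u) = 49
-4540 - O(r(-1, U(-5)), -13) = -4540 - 1*49 = -4540 - 49 = -4589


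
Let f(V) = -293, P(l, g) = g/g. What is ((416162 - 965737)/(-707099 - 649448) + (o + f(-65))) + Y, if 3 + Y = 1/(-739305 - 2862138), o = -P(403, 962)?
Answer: -1449022167424159/4885526697321 ≈ -296.59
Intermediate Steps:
P(l, g) = 1
o = -1 (o = -1*1 = -1)
Y = -10804330/3601443 (Y = -3 + 1/(-739305 - 2862138) = -3 + 1/(-3601443) = -3 - 1/3601443 = -10804330/3601443 ≈ -3.0000)
((416162 - 965737)/(-707099 - 649448) + (o + f(-65))) + Y = ((416162 - 965737)/(-707099 - 649448) + (-1 - 293)) - 10804330/3601443 = (-549575/(-1356547) - 294) - 10804330/3601443 = (-549575*(-1/1356547) - 294) - 10804330/3601443 = (549575/1356547 - 294) - 10804330/3601443 = -398275243/1356547 - 10804330/3601443 = -1449022167424159/4885526697321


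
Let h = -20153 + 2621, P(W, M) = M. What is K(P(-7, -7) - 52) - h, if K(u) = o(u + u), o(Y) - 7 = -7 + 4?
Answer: 17536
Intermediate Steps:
o(Y) = 4 (o(Y) = 7 + (-7 + 4) = 7 - 3 = 4)
K(u) = 4
h = -17532
K(P(-7, -7) - 52) - h = 4 - 1*(-17532) = 4 + 17532 = 17536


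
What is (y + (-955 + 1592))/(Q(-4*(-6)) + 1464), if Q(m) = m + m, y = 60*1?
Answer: 697/1512 ≈ 0.46098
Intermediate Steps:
y = 60
Q(m) = 2*m
(y + (-955 + 1592))/(Q(-4*(-6)) + 1464) = (60 + (-955 + 1592))/(2*(-4*(-6)) + 1464) = (60 + 637)/(2*24 + 1464) = 697/(48 + 1464) = 697/1512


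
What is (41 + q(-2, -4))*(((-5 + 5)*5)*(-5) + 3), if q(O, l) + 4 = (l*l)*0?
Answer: 111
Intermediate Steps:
q(O, l) = -4 (q(O, l) = -4 + (l*l)*0 = -4 + l**2*0 = -4 + 0 = -4)
(41 + q(-2, -4))*(((-5 + 5)*5)*(-5) + 3) = (41 - 4)*(((-5 + 5)*5)*(-5) + 3) = 37*((0*5)*(-5) + 3) = 37*(0*(-5) + 3) = 37*(0 + 3) = 37*3 = 111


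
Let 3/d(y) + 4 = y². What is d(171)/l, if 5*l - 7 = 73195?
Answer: 15/2140206874 ≈ 7.0087e-9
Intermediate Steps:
d(y) = 3/(-4 + y²)
l = 73202/5 (l = 7/5 + (⅕)*73195 = 7/5 + 14639 = 73202/5 ≈ 14640.)
d(171)/l = (3/(-4 + 171²))/(73202/5) = (3/(-4 + 29241))*(5/73202) = (3/29237)*(5/73202) = 15/2140206874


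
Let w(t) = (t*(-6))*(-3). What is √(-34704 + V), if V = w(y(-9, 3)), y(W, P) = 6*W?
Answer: 6*I*√991 ≈ 188.88*I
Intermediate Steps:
w(t) = 18*t (w(t) = -6*t*(-3) = 18*t)
V = -972 (V = 18*(6*(-9)) = 18*(-54) = -972)
√(-34704 + V) = √(-34704 - 972) = √(-35676) = 6*I*√991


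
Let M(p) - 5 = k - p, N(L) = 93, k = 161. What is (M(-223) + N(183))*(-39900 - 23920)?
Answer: -30761240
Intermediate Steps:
M(p) = 166 - p (M(p) = 5 + (161 - p) = 166 - p)
(M(-223) + N(183))*(-39900 - 23920) = ((166 - 1*(-223)) + 93)*(-39900 - 23920) = ((166 + 223) + 93)*(-63820) = (389 + 93)*(-63820) = 482*(-63820) = -30761240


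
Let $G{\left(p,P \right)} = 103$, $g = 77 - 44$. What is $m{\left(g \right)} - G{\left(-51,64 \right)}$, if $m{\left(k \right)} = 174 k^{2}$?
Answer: $189383$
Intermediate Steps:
$g = 33$ ($g = 77 - 44 = 33$)
$m{\left(g \right)} - G{\left(-51,64 \right)} = 174 \cdot 33^{2} - 103 = 174 \cdot 1089 - 103 = 189486 - 103 = 189383$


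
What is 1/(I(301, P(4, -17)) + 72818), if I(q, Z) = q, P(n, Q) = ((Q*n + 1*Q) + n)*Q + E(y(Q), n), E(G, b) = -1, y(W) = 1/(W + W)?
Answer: 1/73119 ≈ 1.3676e-5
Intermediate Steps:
y(W) = 1/(2*W)
P(n, Q) = -1 + Q*(Q + n + Q*n) (P(n, Q) = ((Q*n + 1*Q) + n)*Q - 1 = ((Q*n + Q) + n)*Q - 1 = ((Q + Q*n) + n)*Q - 1 = (Q + n + Q*n)*Q - 1 = Q*(Q + n + Q*n) - 1 = -1 + Q*(Q + n + Q*n))
1/(I(301, P(4, -17)) + 72818) = 1/(301 + 72818) = 1/73119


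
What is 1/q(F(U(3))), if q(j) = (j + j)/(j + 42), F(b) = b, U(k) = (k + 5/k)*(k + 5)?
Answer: 17/16 ≈ 1.0625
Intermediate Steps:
U(k) = (5 + k)*(k + 5/k) (U(k) = (k + 5/k)*(5 + k) = (5 + k)*(k + 5/k))
q(j) = 2*j/(42 + j) (q(j) = (2*j)/(42 + j) = 2*j/(42 + j))
1/q(F(U(3))) = 1/(2*(5 + 3² + 5*3 + 25/3)/(42 + (5 + 3² + 5*3 + 25/3))) = 1/(2*(5 + 9 + 15 + 25*(⅓))/(42 + (5 + 9 + 15 + 25*(⅓)))) = 1/(2*(5 + 9 + 15 + 25/3)/(42 + (5 + 9 + 15 + 25/3))) = 1/(2*(112/3)/(42 + 112/3)) = 1/(2*(112/3)/(238/3)) = 1/(2*(112/3)*(3/238)) = 1/(16/17) = 17/16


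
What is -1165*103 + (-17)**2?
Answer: -119706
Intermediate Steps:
-1165*103 + (-17)**2 = -119995 + 289 = -119706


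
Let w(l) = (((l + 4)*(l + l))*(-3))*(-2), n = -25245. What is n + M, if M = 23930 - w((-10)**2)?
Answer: -126115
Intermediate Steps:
w(l) = 12*l*(4 + l) (w(l) = (((4 + l)*(2*l))*(-3))*(-2) = ((2*l*(4 + l))*(-3))*(-2) = -6*l*(4 + l)*(-2) = 12*l*(4 + l))
M = -100870 (M = 23930 - 12*(-10)**2*(4 + (-10)**2) = 23930 - 12*100*(4 + 100) = 23930 - 12*100*104 = 23930 - 1*124800 = 23930 - 124800 = -100870)
n + M = -25245 - 100870 = -126115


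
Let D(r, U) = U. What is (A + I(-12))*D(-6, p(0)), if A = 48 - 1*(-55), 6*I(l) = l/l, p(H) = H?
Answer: 0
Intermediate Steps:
I(l) = ⅙ (I(l) = (l/l)/6 = (⅙)*1 = ⅙)
A = 103 (A = 48 + 55 = 103)
(A + I(-12))*D(-6, p(0)) = (103 + ⅙)*0 = (619/6)*0 = 0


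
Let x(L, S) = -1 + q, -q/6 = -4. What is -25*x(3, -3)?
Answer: -575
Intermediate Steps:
q = 24 (q = -6*(-4) = 24)
x(L, S) = 23 (x(L, S) = -1 + 24 = 23)
-25*x(3, -3) = -25*23 = -575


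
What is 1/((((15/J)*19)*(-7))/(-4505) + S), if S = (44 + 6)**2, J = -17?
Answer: 15317/38292101 ≈ 0.00040000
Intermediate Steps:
S = 2500 (S = 50**2 = 2500)
1/((((15/J)*19)*(-7))/(-4505) + S) = 1/((((15/(-17))*19)*(-7))/(-4505) + 2500) = 1/((((15*(-1/17))*19)*(-7))*(-1/4505) + 2500) = 1/((-15/17*19*(-7))*(-1/4505) + 2500) = 1/(-285/17*(-7)*(-1/4505) + 2500) = 1/((1995/17)*(-1/4505) + 2500) = 1/(-399/15317 + 2500) = 1/(38292101/15317) = 15317/38292101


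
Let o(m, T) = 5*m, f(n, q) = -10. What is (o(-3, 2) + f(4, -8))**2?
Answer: 625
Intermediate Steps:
(o(-3, 2) + f(4, -8))**2 = (5*(-3) - 10)**2 = (-15 - 10)**2 = (-25)**2 = 625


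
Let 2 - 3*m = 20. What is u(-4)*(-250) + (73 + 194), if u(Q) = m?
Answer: 1767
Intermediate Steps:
m = -6 (m = 2/3 - 1/3*20 = 2/3 - 20/3 = -6)
u(Q) = -6
u(-4)*(-250) + (73 + 194) = -6*(-250) + (73 + 194) = 1500 + 267 = 1767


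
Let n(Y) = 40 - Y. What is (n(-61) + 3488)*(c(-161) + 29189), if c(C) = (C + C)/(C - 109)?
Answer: 14143086164/135 ≈ 1.0476e+8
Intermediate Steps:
c(C) = 2*C/(-109 + C) (c(C) = (2*C)/(-109 + C) = 2*C/(-109 + C))
(n(-61) + 3488)*(c(-161) + 29189) = ((40 - 1*(-61)) + 3488)*(2*(-161)/(-109 - 161) + 29189) = ((40 + 61) + 3488)*(2*(-161)/(-270) + 29189) = (101 + 3488)*(2*(-161)*(-1/270) + 29189) = 3589*(161/135 + 29189) = 3589*(3940676/135) = 14143086164/135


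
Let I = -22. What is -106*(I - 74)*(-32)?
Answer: -325632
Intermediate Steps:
-106*(I - 74)*(-32) = -106*(-22 - 74)*(-32) = -106*(-96)*(-32) = 10176*(-32) = -325632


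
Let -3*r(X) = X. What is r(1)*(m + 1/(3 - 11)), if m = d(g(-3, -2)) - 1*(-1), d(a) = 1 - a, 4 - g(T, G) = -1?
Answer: 25/24 ≈ 1.0417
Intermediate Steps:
g(T, G) = 5 (g(T, G) = 4 - 1*(-1) = 4 + 1 = 5)
r(X) = -X/3
m = -3 (m = (1 - 1*5) - 1*(-1) = (1 - 5) + 1 = -4 + 1 = -3)
r(1)*(m + 1/(3 - 11)) = (-⅓*1)*(-3 + 1/(3 - 11)) = -(-3 + 1/(-8))/3 = -(-3 - ⅛)/3 = -⅓*(-25/8) = 25/24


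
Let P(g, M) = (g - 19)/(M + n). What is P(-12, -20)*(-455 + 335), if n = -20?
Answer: -93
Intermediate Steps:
P(g, M) = (-19 + g)/(-20 + M) (P(g, M) = (g - 19)/(M - 20) = (-19 + g)/(-20 + M))
P(-12, -20)*(-455 + 335) = ((-19 - 12)/(-20 - 20))*(-455 + 335) = (-31/(-40))*(-120) = -1/40*(-31)*(-120) = (31/40)*(-120) = -93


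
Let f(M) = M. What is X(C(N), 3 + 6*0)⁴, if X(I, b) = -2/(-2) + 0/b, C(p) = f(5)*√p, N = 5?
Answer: 1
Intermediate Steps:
C(p) = 5*√p
X(I, b) = 1 (X(I, b) = -2*(-½) + 0 = 1 + 0 = 1)
X(C(N), 3 + 6*0)⁴ = 1⁴ = 1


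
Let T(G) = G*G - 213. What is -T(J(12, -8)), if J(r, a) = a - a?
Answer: 213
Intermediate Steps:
J(r, a) = 0
T(G) = -213 + G² (T(G) = G² - 213 = -213 + G²)
-T(J(12, -8)) = -(-213 + 0²) = -(-213 + 0) = -1*(-213) = 213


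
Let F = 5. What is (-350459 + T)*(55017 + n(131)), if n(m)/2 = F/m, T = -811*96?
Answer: -3086967715655/131 ≈ -2.3565e+10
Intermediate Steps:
T = -77856
n(m) = 10/m (n(m) = 2*(5/m) = 10/m)
(-350459 + T)*(55017 + n(131)) = (-350459 - 77856)*(55017 + 10/131) = -428315*(55017 + 10*(1/131)) = -428315*(55017 + 10/131) = -428315*7207237/131 = -3086967715655/131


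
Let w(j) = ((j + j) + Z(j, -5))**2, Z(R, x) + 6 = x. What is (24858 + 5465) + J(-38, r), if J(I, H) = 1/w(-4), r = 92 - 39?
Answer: 10946604/361 ≈ 30323.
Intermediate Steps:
Z(R, x) = -6 + x
w(j) = (-11 + 2*j)**2 (w(j) = ((j + j) + (-6 - 5))**2 = (2*j - 11)**2 = (-11 + 2*j)**2)
r = 53
J(I, H) = 1/361 (J(I, H) = 1/((-11 + 2*(-4))**2) = 1/((-11 - 8)**2) = 1/((-19)**2) = 1/361)
(24858 + 5465) + J(-38, r) = (24858 + 5465) + 1/361 = 30323 + 1/361 = 10946604/361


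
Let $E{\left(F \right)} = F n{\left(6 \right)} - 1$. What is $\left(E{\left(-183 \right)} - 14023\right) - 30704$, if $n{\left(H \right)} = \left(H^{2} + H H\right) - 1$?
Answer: $-57721$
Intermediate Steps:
$n{\left(H \right)} = -1 + 2 H^{2}$ ($n{\left(H \right)} = \left(H^{2} + H^{2}\right) - 1 = 2 H^{2} - 1 = -1 + 2 H^{2}$)
$E{\left(F \right)} = -1 + 71 F$ ($E{\left(F \right)} = F \left(-1 + 2 \cdot 6^{2}\right) - 1 = F \left(-1 + 2 \cdot 36\right) - 1 = F \left(-1 + 72\right) - 1 = F 71 - 1 = 71 F - 1 = -1 + 71 F$)
$\left(E{\left(-183 \right)} - 14023\right) - 30704 = \left(\left(-1 + 71 \left(-183\right)\right) - 14023\right) - 30704 = \left(\left(-1 - 12993\right) - 14023\right) - 30704 = \left(-12994 - 14023\right) - 30704 = -27017 - 30704 = -57721$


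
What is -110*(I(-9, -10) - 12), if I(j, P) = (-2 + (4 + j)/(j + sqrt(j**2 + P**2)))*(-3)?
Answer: 1023/2 - 33*sqrt(181)/2 ≈ 289.52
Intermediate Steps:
I(j, P) = 6 - 3*(4 + j)/(j + sqrt(P**2 + j**2)) (I(j, P) = (-2 + (4 + j)/(j + sqrt(P**2 + j**2)))*(-3) = 6 - 3*(4 + j)/(j + sqrt(P**2 + j**2)))
-110*(I(-9, -10) - 12) = -110*(3*(-4 - 9 + 2*sqrt((-10)**2 + (-9)**2))/(-9 + sqrt((-10)**2 + (-9)**2)) - 12) = -110*(3*(-4 - 9 + 2*sqrt(100 + 81))/(-9 + sqrt(100 + 81)) - 12) = -110*(3*(-4 - 9 + 2*sqrt(181))/(-9 + sqrt(181)) - 12) = -110*(3*(-13 + 2*sqrt(181))/(-9 + sqrt(181)) - 12) = -110*(-12 + 3*(-13 + 2*sqrt(181))/(-9 + sqrt(181))) = 1320 - 330*(-13 + 2*sqrt(181))/(-9 + sqrt(181))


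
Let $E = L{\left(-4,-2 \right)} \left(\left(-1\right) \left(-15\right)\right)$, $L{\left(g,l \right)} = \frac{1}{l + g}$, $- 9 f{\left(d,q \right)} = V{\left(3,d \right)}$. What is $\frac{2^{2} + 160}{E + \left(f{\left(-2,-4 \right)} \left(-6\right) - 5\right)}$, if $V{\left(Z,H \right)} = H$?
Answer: $- \frac{984}{53} \approx -18.566$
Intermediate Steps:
$f{\left(d,q \right)} = - \frac{d}{9}$
$L{\left(g,l \right)} = \frac{1}{g + l}$
$E = - \frac{5}{2}$ ($E = \frac{\left(-1\right) \left(-15\right)}{-4 - 2} = \frac{1}{-6} \cdot 15 = \left(- \frac{1}{6}\right) 15 = - \frac{5}{2} \approx -2.5$)
$\frac{2^{2} + 160}{E + \left(f{\left(-2,-4 \right)} \left(-6\right) - 5\right)} = \frac{2^{2} + 160}{- \frac{5}{2} - \left(5 - \left(- \frac{1}{9}\right) \left(-2\right) \left(-6\right)\right)} = \frac{4 + 160}{- \frac{5}{2} + \left(\frac{2}{9} \left(-6\right) - 5\right)} = \frac{164}{- \frac{5}{2} - \frac{19}{3}} = \frac{164}{- \frac{53}{6}} = 164 \left(- \frac{6}{53}\right) = - \frac{984}{53}$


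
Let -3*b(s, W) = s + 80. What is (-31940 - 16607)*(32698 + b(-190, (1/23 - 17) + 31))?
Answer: -4767509588/3 ≈ -1.5892e+9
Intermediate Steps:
b(s, W) = -80/3 - s/3 (b(s, W) = -(s + 80)/3 = -(80 + s)/3 = -80/3 - s/3)
(-31940 - 16607)*(32698 + b(-190, (1/23 - 17) + 31)) = (-31940 - 16607)*(32698 + (-80/3 - ⅓*(-190))) = -48547*(32698 + (-80/3 + 190/3)) = -48547*(32698 + 110/3) = -48547*98204/3 = -4767509588/3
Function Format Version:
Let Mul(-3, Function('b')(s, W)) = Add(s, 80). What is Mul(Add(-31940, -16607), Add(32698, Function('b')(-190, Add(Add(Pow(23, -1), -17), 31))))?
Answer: Rational(-4767509588, 3) ≈ -1.5892e+9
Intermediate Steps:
Function('b')(s, W) = Add(Rational(-80, 3), Mul(Rational(-1, 3), s)) (Function('b')(s, W) = Mul(Rational(-1, 3), Add(s, 80)) = Mul(Rational(-1, 3), Add(80, s)) = Add(Rational(-80, 3), Mul(Rational(-1, 3), s)))
Mul(Add(-31940, -16607), Add(32698, Function('b')(-190, Add(Add(Pow(23, -1), -17), 31)))) = Mul(Add(-31940, -16607), Add(32698, Add(Rational(-80, 3), Mul(Rational(-1, 3), -190)))) = Mul(-48547, Add(32698, Add(Rational(-80, 3), Rational(190, 3)))) = Mul(-48547, Add(32698, Rational(110, 3))) = Mul(-48547, Rational(98204, 3)) = Rational(-4767509588, 3)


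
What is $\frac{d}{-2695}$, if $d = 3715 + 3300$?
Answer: $- \frac{1403}{539} \approx -2.603$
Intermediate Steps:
$d = 7015$
$\frac{d}{-2695} = \frac{7015}{-2695} = 7015 \left(- \frac{1}{2695}\right) = - \frac{1403}{539}$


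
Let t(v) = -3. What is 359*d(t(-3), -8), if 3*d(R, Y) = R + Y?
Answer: -3949/3 ≈ -1316.3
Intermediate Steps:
d(R, Y) = R/3 + Y/3 (d(R, Y) = (R + Y)/3 = R/3 + Y/3)
359*d(t(-3), -8) = 359*((1/3)*(-3) + (1/3)*(-8)) = 359*(-1 - 8/3) = 359*(-11/3) = -3949/3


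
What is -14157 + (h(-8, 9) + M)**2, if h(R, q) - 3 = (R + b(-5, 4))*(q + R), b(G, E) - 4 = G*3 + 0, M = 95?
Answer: -7916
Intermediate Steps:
b(G, E) = 4 + 3*G (b(G, E) = 4 + (G*3 + 0) = 4 + (3*G + 0) = 4 + 3*G)
h(R, q) = 3 + (-11 + R)*(R + q) (h(R, q) = 3 + (R + (4 + 3*(-5)))*(q + R) = 3 + (R + (4 - 15))*(R + q) = 3 + (R - 11)*(R + q) = 3 + (-11 + R)*(R + q))
-14157 + (h(-8, 9) + M)**2 = -14157 + ((3 + (-8)**2 - 11*(-8) - 11*9 - 8*9) + 95)**2 = -14157 + ((3 + 64 + 88 - 99 - 72) + 95)**2 = -14157 + (-16 + 95)**2 = -14157 + 79**2 = -14157 + 6241 = -7916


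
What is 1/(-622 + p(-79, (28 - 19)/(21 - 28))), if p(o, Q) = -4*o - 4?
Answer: -1/310 ≈ -0.0032258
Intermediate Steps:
p(o, Q) = -4 - 4*o
1/(-622 + p(-79, (28 - 19)/(21 - 28))) = 1/(-622 + (-4 - 4*(-79))) = 1/(-622 + (-4 + 316)) = 1/(-622 + 312) = 1/(-310) = -1/310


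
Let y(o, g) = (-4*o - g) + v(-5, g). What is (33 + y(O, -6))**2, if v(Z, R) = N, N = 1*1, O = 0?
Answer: 1600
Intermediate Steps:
N = 1
v(Z, R) = 1
y(o, g) = 1 - g - 4*o (y(o, g) = (-4*o - g) + 1 = (-g - 4*o) + 1 = 1 - g - 4*o)
(33 + y(O, -6))**2 = (33 + (1 - 1*(-6) - 4*0))**2 = (33 + (1 + 6 + 0))**2 = (33 + 7)**2 = 40**2 = 1600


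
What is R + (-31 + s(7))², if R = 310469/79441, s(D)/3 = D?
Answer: 8254569/79441 ≈ 103.91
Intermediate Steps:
s(D) = 3*D
R = 310469/79441 (R = 310469*(1/79441) = 310469/79441 ≈ 3.9082)
R + (-31 + s(7))² = 310469/79441 + (-31 + 3*7)² = 310469/79441 + (-31 + 21)² = 310469/79441 + (-10)² = 310469/79441 + 100 = 8254569/79441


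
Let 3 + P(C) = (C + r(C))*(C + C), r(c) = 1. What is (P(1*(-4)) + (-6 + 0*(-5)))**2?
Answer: 225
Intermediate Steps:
P(C) = -3 + 2*C*(1 + C) (P(C) = -3 + (C + 1)*(C + C) = -3 + (1 + C)*(2*C) = -3 + 2*C*(1 + C))
(P(1*(-4)) + (-6 + 0*(-5)))**2 = ((-3 + 2*(1*(-4)) + 2*(1*(-4))**2) + (-6 + 0*(-5)))**2 = ((-3 + 2*(-4) + 2*(-4)**2) + (-6 + 0))**2 = ((-3 - 8 + 2*16) - 6)**2 = ((-3 - 8 + 32) - 6)**2 = (21 - 6)**2 = 15**2 = 225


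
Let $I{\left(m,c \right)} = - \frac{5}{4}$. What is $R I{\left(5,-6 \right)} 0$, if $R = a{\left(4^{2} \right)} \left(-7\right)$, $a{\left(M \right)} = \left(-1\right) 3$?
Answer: $0$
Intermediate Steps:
$a{\left(M \right)} = -3$
$I{\left(m,c \right)} = - \frac{5}{4}$ ($I{\left(m,c \right)} = \left(-5\right) \frac{1}{4} = - \frac{5}{4}$)
$R = 21$ ($R = \left(-3\right) \left(-7\right) = 21$)
$R I{\left(5,-6 \right)} 0 = 21 \left(- \frac{5}{4}\right) 0 = \left(- \frac{105}{4}\right) 0 = 0$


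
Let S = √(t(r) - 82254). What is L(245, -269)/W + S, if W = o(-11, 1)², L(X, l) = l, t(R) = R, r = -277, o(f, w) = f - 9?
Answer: -269/400 + I*√82531 ≈ -0.6725 + 287.28*I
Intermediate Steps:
o(f, w) = -9 + f
W = 400 (W = (-9 - 11)² = (-20)² = 400)
S = I*√82531 (S = √(-277 - 82254) = √(-82531) = I*√82531 ≈ 287.28*I)
L(245, -269)/W + S = -269/400 + I*√82531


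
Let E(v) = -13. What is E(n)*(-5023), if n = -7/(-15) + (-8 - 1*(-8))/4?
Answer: 65299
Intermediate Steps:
n = 7/15 (n = -7*(-1/15) + (-8 + 8)*(¼) = 7/15 + 0*(¼) = 7/15 + 0 = 7/15 ≈ 0.46667)
E(n)*(-5023) = -13*(-5023) = 65299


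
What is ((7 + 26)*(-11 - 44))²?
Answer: 3294225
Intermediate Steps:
((7 + 26)*(-11 - 44))² = (33*(-55))² = (-1815)² = 3294225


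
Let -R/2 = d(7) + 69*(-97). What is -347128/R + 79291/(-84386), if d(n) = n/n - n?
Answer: -15177542113/565301814 ≈ -26.849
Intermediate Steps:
d(n) = 1 - n
R = 13398 (R = -2*((1 - 1*7) + 69*(-97)) = -2*((1 - 7) - 6693) = -2*(-6 - 6693) = -2*(-6699) = 13398)
-347128/R + 79291/(-84386) = -347128/13398 + 79291/(-84386) = -347128*1/13398 + 79291*(-1/84386) = -173564/6699 - 79291/84386 = -15177542113/565301814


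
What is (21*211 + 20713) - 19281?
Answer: 5863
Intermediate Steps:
(21*211 + 20713) - 19281 = (4431 + 20713) - 19281 = 25144 - 19281 = 5863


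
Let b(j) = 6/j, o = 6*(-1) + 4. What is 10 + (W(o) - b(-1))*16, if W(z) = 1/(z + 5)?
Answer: 334/3 ≈ 111.33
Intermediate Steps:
o = -2 (o = -6 + 4 = -2)
W(z) = 1/(5 + z)
10 + (W(o) - b(-1))*16 = 10 + (1/(5 - 2) - 6/(-1))*16 = 10 + (1/3 - 6*(-1))*16 = 10 + (⅓ - 1*(-6))*16 = 10 + (⅓ + 6)*16 = 10 + (19/3)*16 = 10 + 304/3 = 334/3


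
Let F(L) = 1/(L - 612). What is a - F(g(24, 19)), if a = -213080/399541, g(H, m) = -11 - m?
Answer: -136397819/256505322 ≈ -0.53175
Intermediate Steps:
F(L) = 1/(-612 + L)
a = -213080/399541 (a = -213080*1/399541 = -213080/399541 ≈ -0.53331)
a - F(g(24, 19)) = -213080/399541 - 1/(-612 + (-11 - 1*19)) = -213080/399541 - 1/(-612 + (-11 - 19)) = -213080/399541 - 1/(-612 - 30) = -213080/399541 - 1/(-642) = -213080/399541 - 1*(-1/642) = -213080/399541 + 1/642 = -136397819/256505322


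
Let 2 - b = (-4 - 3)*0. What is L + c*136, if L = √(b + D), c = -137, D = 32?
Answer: -18632 + √34 ≈ -18626.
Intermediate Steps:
b = 2 (b = 2 - (-4 - 3)*0 = 2 - (-7)*0 = 2 - 1*0 = 2 + 0 = 2)
L = √34 (L = √(2 + 32) = √34 ≈ 5.8309)
L + c*136 = √34 - 137*136 = √34 - 18632 = -18632 + √34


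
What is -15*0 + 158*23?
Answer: 3634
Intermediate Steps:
-15*0 + 158*23 = 0 + 3634 = 3634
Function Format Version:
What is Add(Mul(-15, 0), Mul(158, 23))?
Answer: 3634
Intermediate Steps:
Add(Mul(-15, 0), Mul(158, 23)) = Add(0, 3634) = 3634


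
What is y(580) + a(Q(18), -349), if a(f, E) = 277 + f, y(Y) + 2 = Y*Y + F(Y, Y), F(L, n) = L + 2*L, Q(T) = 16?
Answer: 338431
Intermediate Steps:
F(L, n) = 3*L
y(Y) = -2 + Y² + 3*Y (y(Y) = -2 + (Y*Y + 3*Y) = -2 + (Y² + 3*Y) = -2 + Y² + 3*Y)
y(580) + a(Q(18), -349) = (-2 + 580² + 3*580) + (277 + 16) = (-2 + 336400 + 1740) + 293 = 338138 + 293 = 338431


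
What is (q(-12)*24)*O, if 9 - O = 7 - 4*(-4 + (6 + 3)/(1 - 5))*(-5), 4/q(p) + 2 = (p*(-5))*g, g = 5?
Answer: 6096/149 ≈ 40.913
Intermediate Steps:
q(p) = 4/(-2 - 25*p) (q(p) = 4/(-2 + (p*(-5))*5) = 4/(-2 - 5*p*5) = 4/(-2 - 25*p))
O = 127 (O = 9 - (7 - 4*(-4 + (6 + 3)/(1 - 5))*(-5)) = 9 - (7 - 4*(-4 + 9/(-4))*(-5)) = 9 - (7 - 4*(-4 + 9*(-1/4))*(-5)) = 9 - (7 - 4*(-4 - 9/4)*(-5)) = 9 - (7 - 4*(-25/4)*(-5)) = 9 - (7 + 25*(-5)) = 9 - (7 - 125) = 9 - 1*(-118) = 9 + 118 = 127)
(q(-12)*24)*O = (-4/(2 + 25*(-12))*24)*127 = (-4/(2 - 300)*24)*127 = (-4/(-298)*24)*127 = (-4*(-1/298)*24)*127 = ((2/149)*24)*127 = (48/149)*127 = 6096/149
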